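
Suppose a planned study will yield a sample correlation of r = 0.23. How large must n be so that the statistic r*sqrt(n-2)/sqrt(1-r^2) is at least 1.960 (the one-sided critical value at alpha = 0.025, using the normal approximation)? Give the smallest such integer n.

r√(n−2)/√(1−r²) ≥ 1.960  ⇔  n−2 ≥ (1.960)²·(1−r²)/r²
(1−r²)/r² = (1−0.0529)/0.0529 = 17.9036
n ≥ 2 + 3.8416·17.9036 = 2 + 68.7785 = 70.7785
⌈70.7785⌉ = 71

71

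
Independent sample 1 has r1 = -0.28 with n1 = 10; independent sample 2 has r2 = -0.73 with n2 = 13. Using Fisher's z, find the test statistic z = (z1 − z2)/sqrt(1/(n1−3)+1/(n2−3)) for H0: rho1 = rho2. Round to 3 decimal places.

1.301

z1 = atanh(-0.28) = -0.287682,  z2 = atanh(-0.73) = -0.928727
SE = √(1/(n1−3) + 1/(n2−3)) = √(1/7 + 1/10) = √(0.1428571 + 0.1000000) = √0.2428571 = 0.492805
z = (z1 − z2)/SE = (-0.287682 − (-0.928727)) / 0.492805 = 0.641045 / 0.492805 = 1.301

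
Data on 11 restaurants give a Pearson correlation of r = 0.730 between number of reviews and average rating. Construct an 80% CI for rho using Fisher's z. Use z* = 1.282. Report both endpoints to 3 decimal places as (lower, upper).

(0.443, 0.881)

Fisher z: z_r = atanh(r) = ½·ln((1+0.730)/(1−0.730)) = 0.928727
SE(z) = 1/√(n−3) = 1/√8 = 0.353553
80% ⇒ z* = 1.282; margin = 1.282·0.353553 = 0.453255
CI on z-scale: (0.475472, 1.381982)
Back-transform: tanh(0.475472) = 0.442610, tanh(1.381982) = 0.881394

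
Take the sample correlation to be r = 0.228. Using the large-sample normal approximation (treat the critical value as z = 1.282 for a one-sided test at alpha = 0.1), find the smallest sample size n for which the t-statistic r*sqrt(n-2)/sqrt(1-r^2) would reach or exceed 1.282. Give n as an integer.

Need r·√(n−2)/√(1−r²) ≥ 1.282
√(n−2) ≥ 1.282·√(1−0.051984) / 0.228 = 1.282·0.973661 / 0.228 = 5.4747
n−2 ≥ 29.9723  ⇒  n ≥ 31.9723
Smallest integer n = 32

32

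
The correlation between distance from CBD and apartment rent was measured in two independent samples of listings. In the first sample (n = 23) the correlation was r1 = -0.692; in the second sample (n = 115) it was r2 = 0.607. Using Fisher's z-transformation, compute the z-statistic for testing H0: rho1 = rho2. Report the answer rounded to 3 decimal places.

-6.410

z1 = atanh(-0.692) = -0.851783,  z2 = atanh(0.607) = 0.704157
SE = √(1/(n1−3) + 1/(n2−3)) = √(1/20 + 1/112) = √(0.0500000 + 0.0089286) = √0.0589286 = 0.242752
z = (z1 − z2)/SE = (-0.851783 − 0.704157) / 0.242752 = -1.555940 / 0.242752 = -6.410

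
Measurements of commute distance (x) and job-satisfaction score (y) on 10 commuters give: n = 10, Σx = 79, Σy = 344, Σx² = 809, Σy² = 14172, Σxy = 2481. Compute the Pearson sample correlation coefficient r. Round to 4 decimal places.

-0.3598

Numerator: nΣxy − (Σx)(Σy) = 10·2481 − (79)(344) = -2366
Denominator: √[(nΣx²−(Σx)²)(nΣy²−(Σy)²)]
  nΣx²−(Σx)² = 10·809 − 6241 = 1849;  nΣy²−(Σy)² = 10·14172 − 118336 = 23384
  √(1849·23384) = √43237016 = 6575.4860
r = -2366 / 6575.4860 = -0.3598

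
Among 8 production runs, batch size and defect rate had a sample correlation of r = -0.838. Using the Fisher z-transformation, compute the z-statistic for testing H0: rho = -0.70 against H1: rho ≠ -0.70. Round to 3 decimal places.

Fisher z: atanh(-0.838) = -1.214418, atanh(-0.70) = -0.867301
z = (z_r − z_0)·√(n−3) = (-1.214418 − (-0.867301))·√5 = -0.347117 · 2.236068 = -0.776

-0.776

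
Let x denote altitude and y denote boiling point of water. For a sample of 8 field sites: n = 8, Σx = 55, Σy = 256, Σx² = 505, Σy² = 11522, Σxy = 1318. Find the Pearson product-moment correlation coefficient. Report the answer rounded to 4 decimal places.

Numerator: nΣxy − (Σx)(Σy) = 8·1318 − (55)(256) = -3536
Denominator: √[(nΣx²−(Σx)²)(nΣy²−(Σy)²)]
  nΣx²−(Σx)² = 8·505 − 3025 = 1015;  nΣy²−(Σy)² = 8·11522 − 65536 = 26640
  √(1015·26640) = √27039600 = 5199.9615
r = -3536 / 5199.9615 = -0.6800

-0.6800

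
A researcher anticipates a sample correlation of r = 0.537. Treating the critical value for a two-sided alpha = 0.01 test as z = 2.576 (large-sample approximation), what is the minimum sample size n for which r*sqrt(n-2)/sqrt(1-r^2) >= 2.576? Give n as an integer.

19

Need r·√(n−2)/√(1−r²) ≥ 2.576
√(n−2) ≥ 2.576·√(1−0.288369) / 0.537 = 2.576·0.843582 / 0.537 = 4.0467
n−2 ≥ 16.3758  ⇒  n ≥ 18.3758
Smallest integer n = 19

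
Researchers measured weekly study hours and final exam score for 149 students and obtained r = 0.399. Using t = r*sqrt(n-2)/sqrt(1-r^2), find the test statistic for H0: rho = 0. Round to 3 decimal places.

t = r·√(n−2) / √(1−r²) with r = 0.399, n = 149
  = 0.399·√147 / √(1 − 0.159201)
  = 0.399·12.124356 / 0.916951
  = 4.837618 / 0.916951 = 5.276

5.276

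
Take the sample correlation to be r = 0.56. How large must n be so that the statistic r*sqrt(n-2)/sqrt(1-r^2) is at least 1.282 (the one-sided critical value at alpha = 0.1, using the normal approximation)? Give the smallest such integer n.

r√(n−2)/√(1−r²) ≥ 1.282  ⇔  n−2 ≥ (1.282)²·(1−r²)/r²
(1−r²)/r² = (1−0.3136)/0.3136 = 2.1888
n ≥ 2 + 1.643524·2.1888 = 2 + 3.5973 = 5.5973
⌈5.5973⌉ = 6

6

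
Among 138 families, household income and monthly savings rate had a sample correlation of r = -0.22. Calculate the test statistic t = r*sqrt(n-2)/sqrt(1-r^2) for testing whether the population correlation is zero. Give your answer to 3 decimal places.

-2.630

t = r·√(n−2) / √(1−r²) with r = -0.22, n = 138
  = -0.22·√136 / √(1 − 0.0484)
  = -0.22·11.661904 / 0.975500
  = -2.565619 / 0.975500 = -2.630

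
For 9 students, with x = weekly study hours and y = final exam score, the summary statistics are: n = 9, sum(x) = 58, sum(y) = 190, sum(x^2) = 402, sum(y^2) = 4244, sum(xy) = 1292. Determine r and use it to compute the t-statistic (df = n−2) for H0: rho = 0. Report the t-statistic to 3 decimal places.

Numerator: nΣxy − (Σx)(Σy) = 9·1292 − (58)(190) = 608
Denominator: √[(nΣx²−(Σx)²)(nΣy²−(Σy)²)]
  nΣx²−(Σx)² = 9·402 − 3364 = 254;  nΣy²−(Σy)² = 9·4244 − 36100 = 2096
  √(254·2096) = √532384 = 729.6465
r = 608 / 729.6465 = 0.8333
t = r·√(n−2)/√(1−r²) = 0.8333·√7 / √(1−0.694389) = 2.204705 / 0.552821 = 3.988

3.988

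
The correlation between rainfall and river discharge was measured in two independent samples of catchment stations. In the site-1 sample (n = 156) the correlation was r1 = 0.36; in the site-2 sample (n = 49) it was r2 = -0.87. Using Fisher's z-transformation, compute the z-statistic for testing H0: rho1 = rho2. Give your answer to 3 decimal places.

10.169

z1 = atanh(0.36) = 0.376886,  z2 = atanh(-0.87) = -1.333080
SE = √(1/(n1−3) + 1/(n2−3)) = √(1/153 + 1/46) = √(0.0065359 + 0.0217391) = √0.0282750 = 0.168152
z = (z1 − z2)/SE = (0.376886 − (-1.333080)) / 0.168152 = 1.709966 / 0.168152 = 10.169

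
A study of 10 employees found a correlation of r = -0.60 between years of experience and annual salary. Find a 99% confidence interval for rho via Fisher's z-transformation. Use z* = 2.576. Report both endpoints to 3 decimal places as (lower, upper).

Fisher z: z_r = atanh(r) = ½·ln((1+(-0.60))/(1−(-0.60))) = -0.693147
SE(z) = 1/√(n−3) = 1/√7 = 0.377964
99% ⇒ z* = 2.576; margin = 2.576·0.377964 = 0.973635
CI on z-scale: (-1.666782, 0.280488)
Back-transform: tanh(-1.666782) = -0.931125, tanh(0.280488) = 0.273357

(-0.931, 0.273)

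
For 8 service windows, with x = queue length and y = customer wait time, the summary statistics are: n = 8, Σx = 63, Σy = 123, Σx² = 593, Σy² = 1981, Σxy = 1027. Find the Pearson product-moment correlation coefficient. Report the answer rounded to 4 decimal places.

0.6256

S_xy = nΣxy − ΣxΣy = 8·1027 − 63·123 = 8216 − 7749 = 467
S_xx = nΣx² − (Σx)² = 8·593 − 63² = 4744 − 3969 = 775
S_yy = nΣy² − (Σy)² = 8·1981 − 123² = 15848 − 15129 = 719
r = S_xy / √(S_xx·S_yy) = 467 / √(775·719) = 467 / √557225 = 467 / 746.4750 = 0.6256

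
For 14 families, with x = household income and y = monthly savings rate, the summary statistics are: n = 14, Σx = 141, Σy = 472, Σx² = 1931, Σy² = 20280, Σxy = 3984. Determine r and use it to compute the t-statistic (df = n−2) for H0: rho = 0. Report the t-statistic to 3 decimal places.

-2.083

S_xy = nΣxy − ΣxΣy = 14·3984 − 141·472 = 55776 − 66552 = -10776
S_xx = nΣx² − (Σx)² = 14·1931 − 141² = 27034 − 19881 = 7153
S_yy = nΣy² − (Σy)² = 14·20280 − 472² = 283920 − 222784 = 61136
r = S_xy / √(S_xx·S_yy) = -10776 / √(7153·61136) = -10776 / √437305808 = -10776 / 20911.8581 = -0.5153
t = r·√(n−2)/√(1−r²) = -0.5153·√12 / √(1−0.265534) = -1.785052 / 0.857010 = -2.083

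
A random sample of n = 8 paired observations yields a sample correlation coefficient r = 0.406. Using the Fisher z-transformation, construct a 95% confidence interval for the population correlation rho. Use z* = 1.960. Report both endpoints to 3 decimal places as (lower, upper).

(-0.418, 0.864)

Fisher z: z_r = atanh(r) = ½·ln((1+0.406)/(1−0.406)) = 0.430812
SE(z) = 1/√(n−3) = 1/√5 = 0.447214
95% ⇒ z* = 1.960; margin = 1.960·0.447214 = 0.876539
CI on z-scale: (-0.445727, 1.307351)
Back-transform: tanh(-0.445727) = -0.418380, tanh(1.307351) = 0.863604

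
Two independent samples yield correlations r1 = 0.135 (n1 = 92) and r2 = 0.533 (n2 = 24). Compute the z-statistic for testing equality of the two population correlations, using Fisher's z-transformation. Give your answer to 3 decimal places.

-1.890

z1 = atanh(0.135) = 0.135829,  z2 = atanh(0.533) = 0.594326
SE = √(1/(n1−3) + 1/(n2−3)) = √(1/89 + 1/21) = √(0.0112360 + 0.0476190) = √0.0588550 = 0.242600
z = (z1 − z2)/SE = (0.135829 − 0.594326) / 0.242600 = -0.458497 / 0.242600 = -1.890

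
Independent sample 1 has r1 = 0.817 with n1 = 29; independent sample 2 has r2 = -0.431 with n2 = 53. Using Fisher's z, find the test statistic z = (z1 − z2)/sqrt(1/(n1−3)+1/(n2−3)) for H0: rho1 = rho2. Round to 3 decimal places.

6.654

z1 = atanh(0.817) = 1.147728,  z2 = atanh(-0.431) = -0.461124
SE = √(1/(n1−3) + 1/(n2−3)) = √(1/26 + 1/50) = √(0.0384615 + 0.0200000) = √0.0584615 = 0.241788
z = (z1 − z2)/SE = (1.147728 − (-0.461124)) / 0.241788 = 1.608852 / 0.241788 = 6.654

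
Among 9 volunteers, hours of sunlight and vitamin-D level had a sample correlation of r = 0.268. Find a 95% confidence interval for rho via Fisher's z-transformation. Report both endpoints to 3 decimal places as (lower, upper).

z_r = atanh(0.268) = 0.274708;  SE = 1/√(n−3) = 1/√6 = 0.408248
z-limits: 0.274708 ± 1.960·0.408248 = 0.274708 ± 0.800166 = [-0.525458, 1.074874]
ρ-limits: (tanh -0.525458, tanh 1.074874) = (-0.482, 0.791)

(-0.482, 0.791)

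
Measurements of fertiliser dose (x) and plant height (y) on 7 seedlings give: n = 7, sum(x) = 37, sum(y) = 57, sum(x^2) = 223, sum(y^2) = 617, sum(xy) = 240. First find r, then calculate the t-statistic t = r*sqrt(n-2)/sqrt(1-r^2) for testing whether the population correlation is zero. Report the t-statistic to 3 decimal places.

Numerator: nΣxy − (Σx)(Σy) = 7·240 − (37)(57) = -429
Denominator: √[(nΣx²−(Σx)²)(nΣy²−(Σy)²)]
  nΣx²−(Σx)² = 7·223 − 1369 = 192;  nΣy²−(Σy)² = 7·617 − 3249 = 1070
  √(192·1070) = √205440 = 453.2549
r = -429 / 453.2549 = -0.9465
t = r·√(n−2)/√(1−r²) = -0.9465·√5 / √(1−0.895862) = -2.116438 / 0.322704 = -6.558

-6.558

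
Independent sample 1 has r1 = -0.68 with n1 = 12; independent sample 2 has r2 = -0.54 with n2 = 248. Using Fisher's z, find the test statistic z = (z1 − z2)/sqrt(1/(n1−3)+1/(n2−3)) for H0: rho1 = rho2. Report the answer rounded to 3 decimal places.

z1 = atanh(-0.68) = -0.829114,  z2 = atanh(-0.54) = -0.604156
SE = √(1/(n1−3) + 1/(n2−3)) = √(1/9 + 1/245) = √(0.1111111 + 0.0040816) = √0.1151927 = 0.339401
z = (z1 − z2)/SE = (-0.829114 − (-0.604156)) / 0.339401 = -0.224958 / 0.339401 = -0.663

-0.663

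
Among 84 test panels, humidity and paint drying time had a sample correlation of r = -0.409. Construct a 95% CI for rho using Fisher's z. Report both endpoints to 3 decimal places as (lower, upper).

(-0.573, -0.213)

z_r = atanh(-0.409) = -0.434410;  SE = 1/√(n−3) = 1/√81 = 0.111111
z-limits: -0.434410 ± 1.960·0.111111 = -0.434410 ± 0.217778 = [-0.652188, -0.216632]
ρ-limits: (tanh -0.652188, tanh -0.216632) = (-0.573, -0.213)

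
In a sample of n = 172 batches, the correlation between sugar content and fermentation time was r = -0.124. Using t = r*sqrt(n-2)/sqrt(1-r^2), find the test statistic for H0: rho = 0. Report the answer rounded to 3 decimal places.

1 − r² = 1 − 0.015376 = 0.984624;  √(1−r²) = 0.992282
√(n−2) = √170 = 13.038405
t = r·√(n−2)/√(1−r²) = -0.124 · 13.038405 / 0.992282 = -1.629

-1.629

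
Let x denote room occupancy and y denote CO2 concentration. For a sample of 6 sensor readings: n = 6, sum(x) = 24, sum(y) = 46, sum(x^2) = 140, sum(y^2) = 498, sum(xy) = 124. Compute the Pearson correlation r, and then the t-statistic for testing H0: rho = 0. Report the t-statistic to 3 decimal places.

-2.270

S_xy = nΣxy − ΣxΣy = 6·124 − 24·46 = 744 − 1104 = -360
S_xx = nΣx² − (Σx)² = 6·140 − 24² = 840 − 576 = 264
S_yy = nΣy² − (Σy)² = 6·498 − 46² = 2988 − 2116 = 872
r = S_xy / √(S_xx·S_yy) = -360 / √(264·872) = -360 / √230208 = -360 / 479.8000 = -0.7503
t = r·√(n−2)/√(1−r²) = -0.7503·√4 / √(1−0.562950) = -1.500600 / 0.661098 = -2.270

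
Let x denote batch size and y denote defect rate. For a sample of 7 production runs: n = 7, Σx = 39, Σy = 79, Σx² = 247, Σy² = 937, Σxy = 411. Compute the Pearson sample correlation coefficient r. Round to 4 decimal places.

-0.7932

S_xy = nΣxy − ΣxΣy = 7·411 − 39·79 = 2877 − 3081 = -204
S_xx = nΣx² − (Σx)² = 7·247 − 39² = 1729 − 1521 = 208
S_yy = nΣy² − (Σy)² = 7·937 − 79² = 6559 − 6241 = 318
r = S_xy / √(S_xx·S_yy) = -204 / √(208·318) = -204 / √66144 = -204 / 257.1848 = -0.7932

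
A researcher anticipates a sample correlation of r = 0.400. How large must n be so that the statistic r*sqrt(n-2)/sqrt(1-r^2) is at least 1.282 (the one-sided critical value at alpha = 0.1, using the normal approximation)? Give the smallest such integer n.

11

Need r·√(n−2)/√(1−r²) ≥ 1.282
√(n−2) ≥ 1.282·√(1−0.160000) / 0.400 = 1.282·0.916515 / 0.400 = 2.9374
n−2 ≥ 8.6283  ⇒  n ≥ 10.6283
Smallest integer n = 11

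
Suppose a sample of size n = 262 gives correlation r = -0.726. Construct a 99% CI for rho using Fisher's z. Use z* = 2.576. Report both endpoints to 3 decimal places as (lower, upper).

z_r = atanh(-0.726) = -0.920217;  SE = 1/√(n−3) = 1/√259 = 0.062137
z-limits: -0.920217 ± 2.576·0.062137 = -0.920217 ± 0.160065 = [-1.080282, -0.760152]
ρ-limits: (tanh -1.080282, tanh -0.760152) = (-0.793, -0.641)

(-0.793, -0.641)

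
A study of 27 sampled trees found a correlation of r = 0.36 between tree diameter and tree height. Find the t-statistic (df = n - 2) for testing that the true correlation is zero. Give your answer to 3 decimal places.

t = r·√(n−2) / √(1−r²) with r = 0.36, n = 27
  = 0.36·√25 / √(1 − 0.1296)
  = 0.36·5.000000 / 0.932952
  = 1.800000 / 0.932952 = 1.929

1.929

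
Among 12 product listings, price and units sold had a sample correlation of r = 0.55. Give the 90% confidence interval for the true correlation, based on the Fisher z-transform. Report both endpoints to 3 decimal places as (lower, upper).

(0.070, 0.823)

z_r = atanh(0.55) = 0.618381;  SE = 1/√(n−3) = 1/√9 = 0.333333
z-limits: 0.618381 ± 1.645·0.333333 = 0.618381 ± 0.548333 = [0.070048, 1.166714]
ρ-limits: (tanh 0.070048, tanh 1.166714) = (0.070, 0.823)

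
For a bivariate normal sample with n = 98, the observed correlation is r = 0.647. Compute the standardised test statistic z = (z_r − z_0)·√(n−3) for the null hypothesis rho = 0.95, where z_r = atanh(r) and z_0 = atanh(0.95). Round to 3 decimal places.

Fisher z: atanh(0.647) = 0.770121, atanh(0.95) = 1.831781
z = (z_r − z_0)·√(n−3) = (0.770121 − 1.831781)·√95 = -1.061660 · 9.746794 = -10.348

-10.348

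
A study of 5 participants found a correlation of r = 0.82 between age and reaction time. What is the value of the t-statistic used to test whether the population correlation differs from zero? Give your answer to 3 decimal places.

2.481

t = r·√(n−2) / √(1−r²) with r = 0.82, n = 5
  = 0.82·√3 / √(1 − 0.6724)
  = 0.82·1.732051 / 0.572364
  = 1.420282 / 0.572364 = 2.481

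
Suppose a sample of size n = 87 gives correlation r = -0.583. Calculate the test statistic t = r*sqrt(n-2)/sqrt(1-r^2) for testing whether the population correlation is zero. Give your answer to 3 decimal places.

1 − r² = 1 − 0.339889 = 0.660111;  √(1−r²) = 0.812472
√(n−2) = √85 = 9.219544
t = r·√(n−2)/√(1−r²) = -0.583 · 9.219544 / 0.812472 = -6.616

-6.616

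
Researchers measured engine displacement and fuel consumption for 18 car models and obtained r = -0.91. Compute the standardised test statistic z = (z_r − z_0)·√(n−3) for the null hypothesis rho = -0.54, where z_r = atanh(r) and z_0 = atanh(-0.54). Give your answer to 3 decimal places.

-3.576

Fisher z: atanh(-0.91) = -1.527524, atanh(-0.54) = -0.604156
z = (z_r − z_0)·√(n−3) = (-1.527524 − (-0.604156))·√15 = -0.923368 · 3.872983 = -3.576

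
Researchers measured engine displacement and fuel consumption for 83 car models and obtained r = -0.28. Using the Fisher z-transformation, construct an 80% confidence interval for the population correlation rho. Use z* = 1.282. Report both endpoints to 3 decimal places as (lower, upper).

(-0.406, -0.143)

z_r = atanh(-0.28) = -0.287682;  SE = 1/√(n−3) = 1/√80 = 0.111803
z-limits: -0.287682 ± 1.282·0.111803 = -0.287682 ± 0.143331 = [-0.431013, -0.144351]
ρ-limits: (tanh -0.431013, tanh -0.144351) = (-0.406, -0.143)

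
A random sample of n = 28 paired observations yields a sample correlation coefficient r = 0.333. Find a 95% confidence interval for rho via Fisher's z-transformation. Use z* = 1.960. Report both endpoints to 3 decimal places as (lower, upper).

z_r = atanh(0.333) = 0.346199;  SE = 1/√(n−3) = 1/√25 = 0.200000
z-limits: 0.346199 ± 1.960·0.200000 = 0.346199 ± 0.392000 = [-0.045801, 0.738199]
ρ-limits: (tanh -0.045801, tanh 0.738199) = (-0.046, 0.628)

(-0.046, 0.628)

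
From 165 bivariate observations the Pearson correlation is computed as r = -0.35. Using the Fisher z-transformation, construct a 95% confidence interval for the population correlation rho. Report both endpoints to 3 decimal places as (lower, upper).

z_r = atanh(-0.35) = -0.365444;  SE = 1/√(n−3) = 1/√162 = 0.078567
z-limits: -0.365444 ± 1.960·0.078567 = -0.365444 ± 0.153991 = [-0.519435, -0.211453]
ρ-limits: (tanh -0.519435, tanh -0.211453) = (-0.477, -0.208)

(-0.477, -0.208)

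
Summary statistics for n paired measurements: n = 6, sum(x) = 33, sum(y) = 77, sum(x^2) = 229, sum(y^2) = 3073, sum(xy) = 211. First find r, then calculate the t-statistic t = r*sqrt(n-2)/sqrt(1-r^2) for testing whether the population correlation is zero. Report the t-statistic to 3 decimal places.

S_xy = nΣxy − ΣxΣy = 6·211 − 33·77 = 1266 − 2541 = -1275
S_xx = nΣx² − (Σx)² = 6·229 − 33² = 1374 − 1089 = 285
S_yy = nΣy² − (Σy)² = 6·3073 − 77² = 18438 − 5929 = 12509
r = S_xy / √(S_xx·S_yy) = -1275 / √(285·12509) = -1275 / √3565065 = -1275 / 1888.1380 = -0.6753
t = r·√(n−2)/√(1−r²) = -0.6753·√4 / √(1−0.456030) = -1.350600 / 0.737543 = -1.831

-1.831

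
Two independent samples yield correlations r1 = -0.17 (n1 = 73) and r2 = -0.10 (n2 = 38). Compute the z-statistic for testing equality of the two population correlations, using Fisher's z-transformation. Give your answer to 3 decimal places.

-0.345

Fisher z-transforms: z1 = atanh(-0.17) = -0.171667, z2 = atanh(-0.10) = -0.100335; difference d = -0.071332
Var(d) = 1/70 + 1/35 = 0.0142857 + 0.0285714 = 0.0428571
z = d/√Var(d) = -0.071332 / √0.0428571 = -0.071332 / 0.207020 = -0.345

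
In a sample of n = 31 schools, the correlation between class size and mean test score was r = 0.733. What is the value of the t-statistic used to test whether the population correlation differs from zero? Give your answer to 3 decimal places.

5.803

t = r·√(n−2) / √(1−r²) with r = 0.733, n = 31
  = 0.733·√29 / √(1 − 0.537289)
  = 0.733·5.385165 / 0.680229
  = 3.947326 / 0.680229 = 5.803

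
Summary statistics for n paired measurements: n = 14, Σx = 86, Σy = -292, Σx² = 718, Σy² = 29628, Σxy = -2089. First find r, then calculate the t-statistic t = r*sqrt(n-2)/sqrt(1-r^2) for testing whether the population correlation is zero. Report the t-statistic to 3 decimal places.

S_xy = nΣxy − ΣxΣy = 14·(-2089) − 86·(-292) = -29246 − (-25112) = -4134
S_xx = nΣx² − (Σx)² = 14·718 − 86² = 10052 − 7396 = 2656
S_yy = nΣy² − (Σy)² = 14·29628 − (-292)² = 414792 − 85264 = 329528
r = S_xy / √(S_xx·S_yy) = -4134 / √(2656·329528) = -4134 / √875226368 = -4134 / 29584.2250 = -0.1397
t = r·√(n−2)/√(1−r²) = -0.1397·√12 / √(1−0.019516) = -0.483935 / 0.990194 = -0.489

-0.489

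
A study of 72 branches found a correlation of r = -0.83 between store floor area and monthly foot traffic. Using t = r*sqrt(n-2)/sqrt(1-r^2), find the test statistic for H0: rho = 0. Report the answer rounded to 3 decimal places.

t = r·√(n−2) / √(1−r²) with r = -0.83, n = 72
  = -0.83·√70 / √(1 − 0.6889)
  = -0.83·8.366600 / 0.557763
  = -6.944278 / 0.557763 = -12.450

-12.450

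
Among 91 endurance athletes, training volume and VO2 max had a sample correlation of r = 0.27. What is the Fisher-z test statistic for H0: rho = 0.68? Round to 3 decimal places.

z_r = atanh(0.27) = 0.276864,  z_0 = atanh(0.68) = 0.829114
SE = 1/√(n−3) = 1/√88 = 0.106600
z = (z_r − z_0)/SE = (0.276864 − 0.829114) / 0.106600 = -0.552250 / 0.106600 = -5.181

-5.181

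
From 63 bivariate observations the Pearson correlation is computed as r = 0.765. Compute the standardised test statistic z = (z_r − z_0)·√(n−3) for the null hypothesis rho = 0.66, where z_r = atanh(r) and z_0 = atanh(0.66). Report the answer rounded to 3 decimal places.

1.668

z_r = atanh(0.765) = 1.008160,  z_0 = atanh(0.66) = 0.792814
SE = 1/√(n−3) = 1/√60 = 0.129099
z = (z_r − z_0)/SE = (1.008160 − 0.792814) / 0.129099 = 0.215346 / 0.129099 = 1.668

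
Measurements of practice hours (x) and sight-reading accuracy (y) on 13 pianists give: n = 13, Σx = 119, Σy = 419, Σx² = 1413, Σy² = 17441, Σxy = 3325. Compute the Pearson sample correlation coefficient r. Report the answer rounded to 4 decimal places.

-0.4522

Numerator: nΣxy − (Σx)(Σy) = 13·3325 − (119)(419) = -6636
Denominator: √[(nΣx²−(Σx)²)(nΣy²−(Σy)²)]
  nΣx²−(Σx)² = 13·1413 − 14161 = 4208;  nΣy²−(Σy)² = 13·17441 − 175561 = 51172
  √(4208·51172) = √215331776 = 14674.1874
r = -6636 / 14674.1874 = -0.4522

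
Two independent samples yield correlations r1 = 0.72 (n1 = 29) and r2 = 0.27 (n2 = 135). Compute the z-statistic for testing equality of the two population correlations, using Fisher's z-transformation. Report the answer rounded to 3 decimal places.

2.940

Fisher z-transforms: z1 = atanh(0.72) = 0.907645, z2 = atanh(0.27) = 0.276864; difference d = 0.630781
Var(d) = 1/26 + 1/132 = 0.0384615 + 0.0075758 = 0.0460373
z = d/√Var(d) = 0.630781 / √0.0460373 = 0.630781 / 0.214563 = 2.940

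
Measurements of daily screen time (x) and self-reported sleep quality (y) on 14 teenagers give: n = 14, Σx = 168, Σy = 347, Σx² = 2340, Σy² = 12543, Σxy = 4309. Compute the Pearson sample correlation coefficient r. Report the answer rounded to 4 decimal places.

S_xy = nΣxy − ΣxΣy = 14·4309 − 168·347 = 60326 − 58296 = 2030
S_xx = nΣx² − (Σx)² = 14·2340 − 168² = 32760 − 28224 = 4536
S_yy = nΣy² − (Σy)² = 14·12543 − 347² = 175602 − 120409 = 55193
r = S_xy / √(S_xx·S_yy) = 2030 / √(4536·55193) = 2030 / √250355448 = 2030 / 15822.6246 = 0.1283

0.1283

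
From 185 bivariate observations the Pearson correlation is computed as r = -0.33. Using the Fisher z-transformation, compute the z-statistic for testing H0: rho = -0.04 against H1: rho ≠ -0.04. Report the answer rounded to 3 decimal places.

Fisher z: atanh(-0.33) = -0.342828, atanh(-0.04) = -0.040021
z = (z_r − z_0)·√(n−3) = (-0.342828 − (-0.040021))·√182 = -0.302807 · 13.490738 = -4.085

-4.085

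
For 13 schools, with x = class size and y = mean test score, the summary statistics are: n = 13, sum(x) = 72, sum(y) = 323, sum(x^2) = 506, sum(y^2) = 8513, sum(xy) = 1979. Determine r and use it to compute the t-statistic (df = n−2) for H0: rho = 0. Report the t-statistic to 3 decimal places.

4.958

Numerator: nΣxy − (Σx)(Σy) = 13·1979 − (72)(323) = 2471
Denominator: √[(nΣx²−(Σx)²)(nΣy²−(Σy)²)]
  nΣx²−(Σx)² = 13·506 − 5184 = 1394;  nΣy²−(Σy)² = 13·8513 − 104329 = 6340
  √(1394·6340) = √8837960 = 2972.8707
r = 2471 / 2972.8707 = 0.8312
t = r·√(n−2)/√(1−r²) = 0.8312·√11 / √(1−0.690893) = 2.756779 / 0.555974 = 4.958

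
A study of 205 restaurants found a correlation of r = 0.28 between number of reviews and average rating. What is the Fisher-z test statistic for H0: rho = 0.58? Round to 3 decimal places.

-5.327

z_r = atanh(0.28) = 0.287682,  z_0 = atanh(0.58) = 0.662463
SE = 1/√(n−3) = 1/√202 = 0.070360
z = (z_r − z_0)/SE = (0.287682 − 0.662463) / 0.070360 = -0.374781 / 0.070360 = -5.327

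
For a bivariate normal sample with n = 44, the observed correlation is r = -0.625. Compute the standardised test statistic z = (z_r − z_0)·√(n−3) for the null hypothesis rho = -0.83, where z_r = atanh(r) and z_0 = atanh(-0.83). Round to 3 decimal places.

2.913

Fisher z: atanh(-0.625) = -0.733169, atanh(-0.83) = -1.188136
z = (z_r − z_0)·√(n−3) = (-0.733169 − (-1.188136))·√41 = 0.454967 · 6.403124 = 2.913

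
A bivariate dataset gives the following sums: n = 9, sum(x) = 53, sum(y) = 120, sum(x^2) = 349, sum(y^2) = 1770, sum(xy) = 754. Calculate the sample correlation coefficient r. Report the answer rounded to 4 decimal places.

Numerator: nΣxy − (Σx)(Σy) = 9·754 − (53)(120) = 426
Denominator: √[(nΣx²−(Σx)²)(nΣy²−(Σy)²)]
  nΣx²−(Σx)² = 9·349 − 2809 = 332;  nΣy²−(Σy)² = 9·1770 − 14400 = 1530
  √(332·1530) = √507960 = 712.7131
r = 426 / 712.7131 = 0.5977

0.5977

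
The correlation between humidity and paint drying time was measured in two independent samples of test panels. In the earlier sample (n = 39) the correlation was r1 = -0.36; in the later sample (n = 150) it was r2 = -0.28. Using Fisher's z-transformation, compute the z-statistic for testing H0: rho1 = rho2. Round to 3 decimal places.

-0.480

z1 = atanh(-0.36) = -0.376886,  z2 = atanh(-0.28) = -0.287682
SE = √(1/(n1−3) + 1/(n2−3)) = √(1/36 + 1/147) = √(0.0277778 + 0.0068027) = √0.0345805 = 0.185958
z = (z1 − z2)/SE = (-0.376886 − (-0.287682)) / 0.185958 = -0.089204 / 0.185958 = -0.480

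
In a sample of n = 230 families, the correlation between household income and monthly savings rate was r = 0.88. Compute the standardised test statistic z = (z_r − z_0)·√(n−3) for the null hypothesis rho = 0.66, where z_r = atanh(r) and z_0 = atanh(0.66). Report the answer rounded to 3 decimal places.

z_r = atanh(0.88) = 1.375768,  z_0 = atanh(0.66) = 0.792814
SE = 1/√(n−3) = 1/√227 = 0.066372
z = (z_r − z_0)/SE = (1.375768 − 0.792814) / 0.066372 = 0.582954 / 0.066372 = 8.783

8.783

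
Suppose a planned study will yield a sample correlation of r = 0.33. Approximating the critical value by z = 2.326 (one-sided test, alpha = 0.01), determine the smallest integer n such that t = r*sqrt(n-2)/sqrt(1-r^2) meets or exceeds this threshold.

47

r√(n−2)/√(1−r²) ≥ 2.326  ⇔  n−2 ≥ (2.326)²·(1−r²)/r²
(1−r²)/r² = (1−0.1089)/0.1089 = 8.1827
n ≥ 2 + 5.410276·8.1827 = 2 + 44.2707 = 46.2707
⌈46.2707⌉ = 47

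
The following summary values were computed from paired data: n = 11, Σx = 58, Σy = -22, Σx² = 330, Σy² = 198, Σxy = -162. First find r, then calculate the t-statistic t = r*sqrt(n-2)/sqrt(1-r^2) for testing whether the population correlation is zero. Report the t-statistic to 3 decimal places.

Numerator: nΣxy − (Σx)(Σy) = 11·(-162) − (58)(-22) = -506
Denominator: √[(nΣx²−(Σx)²)(nΣy²−(Σy)²)]
  nΣx²−(Σx)² = 11·330 − 3364 = 266;  nΣy²−(Σy)² = 11·198 − 484 = 1694
  √(266·1694) = √450604 = 671.2704
r = -506 / 671.2704 = -0.7538
t = r·√(n−2)/√(1−r²) = -0.7538·√9 / √(1−0.568214) = -2.261400 / 0.657104 = -3.441

-3.441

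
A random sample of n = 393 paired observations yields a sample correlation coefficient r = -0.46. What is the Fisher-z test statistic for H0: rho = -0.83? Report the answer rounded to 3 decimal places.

13.643

Fisher z: atanh(-0.46) = -0.497311, atanh(-0.83) = -1.188136
z = (z_r − z_0)·√(n−3) = (-0.497311 − (-1.188136))·√390 = 0.690825 · 19.748418 = 13.643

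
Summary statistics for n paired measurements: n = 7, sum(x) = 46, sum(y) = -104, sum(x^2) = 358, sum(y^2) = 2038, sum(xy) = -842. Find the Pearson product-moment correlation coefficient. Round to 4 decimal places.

Numerator: nΣxy − (Σx)(Σy) = 7·(-842) − (46)(-104) = -1110
Denominator: √[(nΣx²−(Σx)²)(nΣy²−(Σy)²)]
  nΣx²−(Σx)² = 7·358 − 2116 = 390;  nΣy²−(Σy)² = 7·2038 − 10816 = 3450
  √(390·3450) = √1345500 = 1159.9569
r = -1110 / 1159.9569 = -0.9569

-0.9569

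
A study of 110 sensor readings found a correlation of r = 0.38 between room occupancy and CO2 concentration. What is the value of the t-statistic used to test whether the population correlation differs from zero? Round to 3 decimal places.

4.269

t = r·√(n−2) / √(1−r²) with r = 0.38, n = 110
  = 0.38·√108 / √(1 − 0.1444)
  = 0.38·10.392305 / 0.924986
  = 3.949076 / 0.924986 = 4.269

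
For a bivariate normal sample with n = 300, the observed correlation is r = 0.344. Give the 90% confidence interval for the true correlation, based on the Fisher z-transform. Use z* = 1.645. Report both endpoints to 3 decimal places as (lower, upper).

(0.257, 0.425)

z_r = atanh(0.344) = 0.358622;  SE = 1/√(n−3) = 1/√297 = 0.058026
z-limits: 0.358622 ± 1.645·0.058026 = 0.358622 ± 0.095453 = [0.263169, 0.454075]
ρ-limits: (tanh 0.263169, tanh 0.454075) = (0.257, 0.425)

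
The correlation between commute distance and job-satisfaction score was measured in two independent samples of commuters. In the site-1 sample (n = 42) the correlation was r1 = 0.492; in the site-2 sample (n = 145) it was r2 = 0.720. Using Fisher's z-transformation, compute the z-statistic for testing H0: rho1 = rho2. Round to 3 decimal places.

z1 = atanh(0.492) = 0.538696,  z2 = atanh(0.720) = 0.907645
SE = √(1/(n1−3) + 1/(n2−3)) = √(1/39 + 1/142) = √(0.0256410 + 0.0070423) = √0.0326833 = 0.180785
z = (z1 − z2)/SE = (0.538696 − 0.907645) / 0.180785 = -0.368949 / 0.180785 = -2.041

-2.041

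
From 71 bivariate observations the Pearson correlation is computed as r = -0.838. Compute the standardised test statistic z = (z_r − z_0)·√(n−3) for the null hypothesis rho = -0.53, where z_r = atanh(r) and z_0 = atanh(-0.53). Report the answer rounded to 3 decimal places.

-5.148

z_r = atanh(-0.838) = -1.214418,  z_0 = atanh(-0.53) = -0.590145
SE = 1/√(n−3) = 1/√68 = 0.121268
z = (z_r − z_0)/SE = (-1.214418 − (-0.590145)) / 0.121268 = -0.624273 / 0.121268 = -5.148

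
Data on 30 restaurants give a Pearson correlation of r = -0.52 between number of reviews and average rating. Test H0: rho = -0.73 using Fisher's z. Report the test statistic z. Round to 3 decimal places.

z_r = atanh(-0.52) = -0.576340,  z_0 = atanh(-0.73) = -0.928727
SE = 1/√(n−3) = 1/√27 = 0.192450
z = (z_r − z_0)/SE = (-0.576340 − (-0.928727)) / 0.192450 = 0.352387 / 0.192450 = 1.831

1.831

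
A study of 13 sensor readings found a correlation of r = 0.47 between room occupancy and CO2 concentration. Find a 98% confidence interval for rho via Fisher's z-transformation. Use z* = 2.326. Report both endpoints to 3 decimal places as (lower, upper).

z_r = atanh(0.47) = 0.510070;  SE = 1/√(n−3) = 1/√10 = 0.316228
z-limits: 0.510070 ± 2.326·0.316228 = 0.510070 ± 0.735546 = [-0.225476, 1.245616]
ρ-limits: (tanh -0.225476, tanh 1.245616) = (-0.222, 0.847)

(-0.222, 0.847)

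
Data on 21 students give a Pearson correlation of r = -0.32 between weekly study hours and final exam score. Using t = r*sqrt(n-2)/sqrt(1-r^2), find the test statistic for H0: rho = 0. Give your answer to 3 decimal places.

t = r·√(n−2) / √(1−r²) with r = -0.32, n = 21
  = -0.32·√19 / √(1 − 0.1024)
  = -0.32·4.358899 / 0.947418
  = -1.394848 / 0.947418 = -1.472

-1.472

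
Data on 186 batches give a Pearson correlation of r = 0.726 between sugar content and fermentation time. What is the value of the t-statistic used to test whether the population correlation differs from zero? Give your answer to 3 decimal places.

t = r·√(n−2) / √(1−r²) with r = 0.726, n = 186
  = 0.726·√184 / √(1 − 0.527076)
  = 0.726·13.564660 / 0.687695
  = 9.847943 / 0.687695 = 14.320

14.320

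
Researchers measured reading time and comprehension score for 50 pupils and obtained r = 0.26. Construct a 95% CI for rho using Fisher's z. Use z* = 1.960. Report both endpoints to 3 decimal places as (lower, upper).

Fisher z: z_r = atanh(r) = ½·ln((1+0.26)/(1−0.26)) = 0.266108
SE(z) = 1/√(n−3) = 1/√47 = 0.145865
95% ⇒ z* = 1.960; margin = 1.960·0.145865 = 0.285895
CI on z-scale: (-0.019787, 0.552003)
Back-transform: tanh(-0.019787) = -0.019784, tanh(0.552003) = 0.502020

(-0.020, 0.502)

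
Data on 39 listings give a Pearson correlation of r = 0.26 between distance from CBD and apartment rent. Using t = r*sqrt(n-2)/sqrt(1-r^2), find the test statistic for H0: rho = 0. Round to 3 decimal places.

1 − r² = 1 − 0.0676 = 0.9324;  √(1−r²) = 0.965609
√(n−2) = √37 = 6.082763
t = r·√(n−2)/√(1−r²) = 0.26 · 6.082763 / 0.965609 = 1.638

1.638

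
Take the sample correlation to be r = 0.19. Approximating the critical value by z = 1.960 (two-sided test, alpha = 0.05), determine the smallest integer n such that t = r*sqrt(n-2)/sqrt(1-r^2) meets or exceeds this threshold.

Need r·√(n−2)/√(1−r²) ≥ 1.960
√(n−2) ≥ 1.960·√(1−0.0361) / 0.19 = 1.960·0.981784 / 0.19 = 10.1279
n−2 ≥ 102.5744  ⇒  n ≥ 104.5744
Smallest integer n = 105

105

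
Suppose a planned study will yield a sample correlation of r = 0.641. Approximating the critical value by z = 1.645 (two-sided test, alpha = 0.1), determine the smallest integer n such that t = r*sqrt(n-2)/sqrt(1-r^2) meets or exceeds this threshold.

6

Need r·√(n−2)/√(1−r²) ≥ 1.645
√(n−2) ≥ 1.645·√(1−0.410881) / 0.641 = 1.645·0.767541 / 0.641 = 1.9697
n−2 ≥ 3.8797  ⇒  n ≥ 5.8797
Smallest integer n = 6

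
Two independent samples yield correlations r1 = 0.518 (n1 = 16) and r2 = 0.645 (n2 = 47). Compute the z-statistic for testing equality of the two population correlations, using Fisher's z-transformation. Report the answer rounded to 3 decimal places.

-0.612

z1 = atanh(0.518) = 0.573602,  z2 = atanh(0.645) = 0.766689
SE = √(1/(n1−3) + 1/(n2−3)) = √(1/13 + 1/44) = √(0.0769231 + 0.0227273) = √0.0996504 = 0.315675
z = (z1 − z2)/SE = (0.573602 − 0.766689) / 0.315675 = -0.193087 / 0.315675 = -0.612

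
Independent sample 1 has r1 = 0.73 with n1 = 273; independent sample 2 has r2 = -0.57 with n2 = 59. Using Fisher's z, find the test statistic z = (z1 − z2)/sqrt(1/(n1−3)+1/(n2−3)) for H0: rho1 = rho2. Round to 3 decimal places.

z1 = atanh(0.73) = 0.928727,  z2 = atanh(-0.57) = -0.647523
SE = √(1/(n1−3) + 1/(n2−3)) = √(1/270 + 1/56) = √(0.0037037 + 0.0178571) = √0.0215608 = 0.146836
z = (z1 − z2)/SE = (0.928727 − (-0.647523)) / 0.146836 = 1.576250 / 0.146836 = 10.735

10.735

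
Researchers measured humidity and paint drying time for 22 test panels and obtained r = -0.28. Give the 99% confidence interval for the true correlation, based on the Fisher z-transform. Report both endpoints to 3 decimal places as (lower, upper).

z_r = atanh(-0.28) = -0.287682;  SE = 1/√(n−3) = 1/√19 = 0.229416
z-limits: -0.287682 ± 2.576·0.229416 = -0.287682 ± 0.590976 = [-0.878658, 0.303294]
ρ-limits: (tanh -0.878658, tanh 0.303294) = (-0.706, 0.294)

(-0.706, 0.294)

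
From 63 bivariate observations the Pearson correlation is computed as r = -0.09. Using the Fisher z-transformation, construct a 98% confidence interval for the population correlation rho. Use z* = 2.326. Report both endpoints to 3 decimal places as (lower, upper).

Fisher z: z_r = atanh(r) = ½·ln((1+(-0.09))/(1−(-0.09))) = -0.090244
SE(z) = 1/√(n−3) = 1/√60 = 0.129099
98% ⇒ z* = 2.326; margin = 2.326·0.129099 = 0.300284
CI on z-scale: (-0.390528, 0.210040)
Back-transform: tanh(-0.390528) = -0.371815, tanh(0.210040) = 0.207005

(-0.372, 0.207)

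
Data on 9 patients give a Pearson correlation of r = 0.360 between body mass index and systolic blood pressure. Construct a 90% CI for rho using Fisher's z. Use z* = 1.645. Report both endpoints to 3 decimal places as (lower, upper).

z_r = atanh(0.360) = 0.376886;  SE = 1/√(n−3) = 1/√6 = 0.408248
z-limits: 0.376886 ± 1.645·0.408248 = 0.376886 ± 0.671568 = [-0.294682, 1.048454]
ρ-limits: (tanh -0.294682, tanh 1.048454) = (-0.286, 0.781)

(-0.286, 0.781)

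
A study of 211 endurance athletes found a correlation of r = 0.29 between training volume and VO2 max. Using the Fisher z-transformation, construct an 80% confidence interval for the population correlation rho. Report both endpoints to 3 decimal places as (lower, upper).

(0.207, 0.369)

z_r = atanh(0.29) = 0.298566;  SE = 1/√(n−3) = 1/√208 = 0.069338
z-limits: 0.298566 ± 1.282·0.069338 = 0.298566 ± 0.088891 = [0.209675, 0.387457]
ρ-limits: (tanh 0.209675, tanh 0.387457) = (0.207, 0.369)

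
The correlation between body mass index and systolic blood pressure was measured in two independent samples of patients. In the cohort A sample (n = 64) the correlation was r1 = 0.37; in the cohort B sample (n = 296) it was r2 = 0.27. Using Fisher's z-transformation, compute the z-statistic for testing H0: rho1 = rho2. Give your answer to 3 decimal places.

0.793

z1 = atanh(0.37) = 0.388423,  z2 = atanh(0.27) = 0.276864
SE = √(1/(n1−3) + 1/(n2−3)) = √(1/61 + 1/293) = √(0.0163934 + 0.0034130) = √0.0198064 = 0.140735
z = (z1 − z2)/SE = (0.388423 − 0.276864) / 0.140735 = 0.111559 / 0.140735 = 0.793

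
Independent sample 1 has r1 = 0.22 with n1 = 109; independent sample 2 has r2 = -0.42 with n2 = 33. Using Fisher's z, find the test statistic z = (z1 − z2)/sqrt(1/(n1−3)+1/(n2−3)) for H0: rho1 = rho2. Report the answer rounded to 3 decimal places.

3.246

Fisher z-transforms: z1 = atanh(0.22) = 0.223656, z2 = atanh(-0.42) = -0.447692; difference d = 0.671348
Var(d) = 1/106 + 1/30 = 0.0094340 + 0.0333333 = 0.0427673
z = d/√Var(d) = 0.671348 / √0.0427673 = 0.671348 / 0.206803 = 3.246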